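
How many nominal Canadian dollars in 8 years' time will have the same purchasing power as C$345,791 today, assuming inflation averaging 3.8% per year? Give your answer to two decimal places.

C$466,007.08

Cumulative price-level factor: (1+3.8%)^8 ≈ 1.3476553139.
Multiplying C$345,791 by the price-level factor gives the future nominal sum.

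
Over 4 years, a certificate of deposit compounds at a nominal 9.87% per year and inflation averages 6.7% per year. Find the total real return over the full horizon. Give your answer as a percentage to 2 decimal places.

12.42%

The annual real rate is (1+9.87%)/(1+6.7%) − 1 = 2.9709%.
Compounded over 4 years: (1 + 0.029709)^4 − 1 ≈ 0.12424.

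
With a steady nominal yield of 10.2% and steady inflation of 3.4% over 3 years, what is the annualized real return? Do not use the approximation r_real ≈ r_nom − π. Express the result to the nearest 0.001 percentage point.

6.576%

With constant rates the annual real return is the same each year: (1+10.2%)/(1+3.4%) − 1 = 0.06576.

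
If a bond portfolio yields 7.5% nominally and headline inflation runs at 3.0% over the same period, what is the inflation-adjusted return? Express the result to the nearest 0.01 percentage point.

Real return via the Fisher equation: (1 + 7.5%)/(1 + 3.0%) − 1 = 1.075/1.030 − 1 ≈ 0.04369.

4.37%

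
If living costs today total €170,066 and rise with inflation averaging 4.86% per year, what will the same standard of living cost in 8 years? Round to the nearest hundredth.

Cumulative price-level factor: (1+4.86%)^8 ≈ 1.4617692677.
Multiplying €170,066 by the price-level factor gives the future nominal sum.

€248,597.25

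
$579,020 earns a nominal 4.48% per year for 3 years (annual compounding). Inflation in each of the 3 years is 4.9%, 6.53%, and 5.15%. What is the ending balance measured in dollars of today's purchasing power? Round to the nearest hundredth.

Nominal value at maturity: $579,020 × (1 + 4.48%)^3 ≈ $660,378.70.
Price-level factor over 3 years: 1.049 × 1.0653 × 1.0515 ≈ 1.1750509346.
Dividing the nominal maturity value by the price-level factor gives the value in today's money.

$562,000.06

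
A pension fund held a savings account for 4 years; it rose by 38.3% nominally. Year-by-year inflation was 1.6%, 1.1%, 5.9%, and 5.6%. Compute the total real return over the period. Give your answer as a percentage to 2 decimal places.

20.40%

Cumulative inflation factor: 1.016 × 1.011 × 1.059 × 1.056 ≈ 1.14870.
Nominal growth factor: 1.38300. Real growth factor = 1.38300 / 1.14870 ≈ 1.20397.
Total real return ≈ 20.3975%.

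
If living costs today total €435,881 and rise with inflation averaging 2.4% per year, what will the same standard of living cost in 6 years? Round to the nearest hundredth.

Cumulative price-level factor: (1+2.4%)^6 ≈ 1.1529215046.
The nominal amount required is €435,881 scaled up by that factor.

€502,536.58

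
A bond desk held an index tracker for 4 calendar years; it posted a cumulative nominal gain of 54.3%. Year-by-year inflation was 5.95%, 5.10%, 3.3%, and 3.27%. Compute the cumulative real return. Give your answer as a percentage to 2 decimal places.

29.89%

Cumulative inflation factor: 1.0595 × 1.0510 × 1.033 × 1.0327 ≈ 1.18790.
Nominal growth factor: 1.54300. Real growth factor = 1.54300 / 1.18790 ≈ 1.29894.
Total real return ≈ 29.8936%.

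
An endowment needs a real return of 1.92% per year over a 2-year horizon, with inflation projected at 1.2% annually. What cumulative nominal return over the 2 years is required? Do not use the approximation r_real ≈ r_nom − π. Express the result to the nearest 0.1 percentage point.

6.4%

Required annual nominal rate: (1+1.92%)(1+1.2%) − 1 = 3.14304%.
Cumulative over 2 years: (1 + 0.0314304)^2 − 1 ≈ 0.06385.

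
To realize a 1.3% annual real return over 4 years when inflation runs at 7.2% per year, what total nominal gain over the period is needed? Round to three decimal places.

39.065%

Required annual nominal rate: (1+1.3%)(1+7.2%) − 1 = 8.5936%.
Cumulative over 4 years: (1 + 0.085936)^4 − 1 ≈ 0.39065.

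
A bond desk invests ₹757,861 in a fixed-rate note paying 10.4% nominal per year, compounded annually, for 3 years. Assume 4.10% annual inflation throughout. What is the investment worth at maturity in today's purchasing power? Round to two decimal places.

₹903,950.38

Nominal value at maturity: ₹757,861 × (1 + 10.4%)^3 ≈ ₹1,019,757.20.
Price-level factor over 3 years: (1 + 4.10%)^3 = 1.128111921.
Dividing the nominal maturity value by the price-level factor gives the value in today's money.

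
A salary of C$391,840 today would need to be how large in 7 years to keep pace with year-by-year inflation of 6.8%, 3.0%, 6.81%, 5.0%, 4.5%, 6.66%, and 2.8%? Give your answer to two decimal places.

C$553,897.55

Cumulative price-level factor: 1.068 × 1.030 × 1.0681 × 1.050 × 1.045 × 1.0666 × 1.028 ≈ 1.4135809245.
Multiplying C$391,840 by the price-level factor gives the future nominal sum.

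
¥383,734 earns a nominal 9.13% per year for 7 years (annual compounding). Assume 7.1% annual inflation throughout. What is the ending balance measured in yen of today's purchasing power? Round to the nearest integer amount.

¥437,636

Nominal value at maturity: ¥383,734 × (1 + 9.13%)^7 ≈ ¥707,358.
Price-level factor over 7 years: (1 + 7.1%)^7 ≈ 1.6163160884.
Dividing the nominal maturity value by the price-level factor gives the value in today's money.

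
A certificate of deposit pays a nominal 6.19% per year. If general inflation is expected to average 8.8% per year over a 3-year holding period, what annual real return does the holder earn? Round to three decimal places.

-2.399%

With constant rates the annual real return is the same each year: (1+6.19%)/(1+8.8%) − 1 = -0.02399.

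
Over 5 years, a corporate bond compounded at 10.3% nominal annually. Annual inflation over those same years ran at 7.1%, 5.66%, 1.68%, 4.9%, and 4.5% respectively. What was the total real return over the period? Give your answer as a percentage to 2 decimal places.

29.43%

Cumulative inflation factor: 1.071 × 1.0566 × 1.0168 × 1.049 × 1.045 ≈ 1.26133.
Nominal growth factor: 1.63259. Real growth factor = 1.63259 / 1.26133 ≈ 1.29435.
Total real return ≈ 29.4345%.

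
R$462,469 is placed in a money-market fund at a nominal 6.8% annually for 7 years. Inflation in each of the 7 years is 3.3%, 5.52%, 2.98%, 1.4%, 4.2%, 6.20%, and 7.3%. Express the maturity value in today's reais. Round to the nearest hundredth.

Nominal value at maturity: R$462,469 × (1 + 6.8%)^7 ≈ R$732,961.89.
Price-level factor over 7 years: 1.033 × 1.0552 × 1.0298 × 1.014 × 1.042 × 1.0620 × 1.073 ≈ 1.3515057701.
Dividing the nominal maturity value by the price-level factor gives the value in today's money.

R$542,329.83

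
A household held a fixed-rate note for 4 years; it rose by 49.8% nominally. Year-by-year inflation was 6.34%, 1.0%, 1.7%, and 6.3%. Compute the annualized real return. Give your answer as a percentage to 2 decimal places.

Cumulative inflation factor: 1.0634 × 1.010 × 1.017 × 1.063 ≈ 1.16111.
Nominal growth factor: 1.49800. Real growth factor = 1.49800 / 1.16111 ≈ 1.29015.
Annualized: 1.29015^(1/4) − 1 ≈ 0.06576.

6.58%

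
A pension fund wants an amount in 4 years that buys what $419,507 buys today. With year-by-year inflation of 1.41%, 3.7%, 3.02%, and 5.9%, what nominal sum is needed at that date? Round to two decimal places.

$481,300.44

Cumulative price-level factor: 1.0141 × 1.037 × 1.0302 × 1.059 ≈ 1.1473001352.
Multiplying $419,507 by the price-level factor gives the future nominal sum.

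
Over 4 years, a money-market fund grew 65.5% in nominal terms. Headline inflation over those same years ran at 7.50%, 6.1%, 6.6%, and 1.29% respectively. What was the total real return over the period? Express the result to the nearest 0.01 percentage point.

Cumulative inflation factor: 1.0750 × 1.061 × 1.066 × 1.0129 ≈ 1.23154.
Nominal growth factor: 1.65500. Real growth factor = 1.65500 / 1.23154 ≈ 1.34385.
Total real return ≈ 34.3849%.

34.38%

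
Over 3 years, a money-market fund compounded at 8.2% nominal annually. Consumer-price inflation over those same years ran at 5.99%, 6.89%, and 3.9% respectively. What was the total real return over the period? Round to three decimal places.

7.613%

Cumulative inflation factor: 1.0599 × 1.0689 × 1.039 ≈ 1.17711.
Nominal growth factor: 1.26672. Real growth factor = 1.26672 / 1.17711 ≈ 1.07613.
Total real return ≈ 7.6129%.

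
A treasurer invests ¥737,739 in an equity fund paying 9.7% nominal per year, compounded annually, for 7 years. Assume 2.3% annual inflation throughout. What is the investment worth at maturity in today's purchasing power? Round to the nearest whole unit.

Nominal value at maturity: ¥737,739 × (1 + 9.7%)^7 ≈ ¥1,410,422.
Price-level factor over 7 years: (1 + 2.3%)^7 ≈ 1.1725447756.
Dividing the nominal maturity value by the price-level factor gives the value in today's money.

¥1,202,873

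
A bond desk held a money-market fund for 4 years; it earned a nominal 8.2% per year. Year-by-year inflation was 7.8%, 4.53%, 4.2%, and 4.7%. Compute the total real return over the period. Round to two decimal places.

11.49%

Cumulative inflation factor: 1.078 × 1.0453 × 1.042 × 1.047 ≈ 1.22935.
Nominal growth factor: 1.37059. Real growth factor = 1.37059 / 1.22935 ≈ 1.11490.
Total real return ≈ 11.4897%.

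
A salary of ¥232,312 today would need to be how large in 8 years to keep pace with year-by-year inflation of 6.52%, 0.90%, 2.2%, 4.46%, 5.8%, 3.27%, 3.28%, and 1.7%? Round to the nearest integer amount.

Cumulative price-level factor: 1.0652 × 1.0090 × 1.022 × 1.0446 × 1.058 × 1.0327 × 1.0328 × 1.017 ≈ 1.3168013654.
Multiplying ¥232,312 by the price-level factor gives the future nominal sum.

¥305,909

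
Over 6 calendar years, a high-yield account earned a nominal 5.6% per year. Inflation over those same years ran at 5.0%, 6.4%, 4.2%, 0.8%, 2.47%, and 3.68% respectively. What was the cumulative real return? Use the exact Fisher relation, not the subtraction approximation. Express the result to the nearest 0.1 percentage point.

Cumulative inflation factor: 1.050 × 1.064 × 1.042 × 1.008 × 1.0247 × 1.0368 ≈ 1.24667.
Nominal growth factor: 1.38670. Real growth factor = 1.38670 / 1.24667 ≈ 1.11233.
Total real return ≈ 11.2327%.

11.2%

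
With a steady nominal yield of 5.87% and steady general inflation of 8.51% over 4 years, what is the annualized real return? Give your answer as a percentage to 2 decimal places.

With constant rates the annual real return is the same each year: (1+5.87%)/(1+8.51%) − 1 = -0.02433.

-2.43%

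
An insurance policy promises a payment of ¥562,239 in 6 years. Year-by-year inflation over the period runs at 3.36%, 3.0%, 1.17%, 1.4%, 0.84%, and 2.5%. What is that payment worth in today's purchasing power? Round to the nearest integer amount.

¥498,064

Price-level factor over 6 years: 1.0336 × 1.030 × 1.0117 × 1.014 × 1.0084 × 1.025 ≈ 1.1288497282.
Purchasing power today: ¥562,239 divided by that factor.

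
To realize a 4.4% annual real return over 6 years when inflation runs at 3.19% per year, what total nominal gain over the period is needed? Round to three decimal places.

56.325%

Required annual nominal rate: (1+4.4%)(1+3.19%) − 1 = 7.73036%.
Cumulative over 6 years: (1 + 0.0773036)^6 − 1 ≈ 0.56325.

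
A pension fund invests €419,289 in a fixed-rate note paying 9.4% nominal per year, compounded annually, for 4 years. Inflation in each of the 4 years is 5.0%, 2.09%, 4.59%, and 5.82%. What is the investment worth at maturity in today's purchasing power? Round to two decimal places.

Nominal value at maturity: €419,289 × (1 + 9.4%)^4 ≈ €600,596.44.
Price-level factor over 4 years: 1.050 × 1.0209 × 1.0459 × 1.0582 ≈ 1.1863980469.
The maturity value deflated by that factor is the answer in today's purchasing power.

€506,235.19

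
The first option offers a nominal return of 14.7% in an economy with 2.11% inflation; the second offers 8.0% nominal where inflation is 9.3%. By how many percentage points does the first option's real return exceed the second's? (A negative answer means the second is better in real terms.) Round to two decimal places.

13.52

The first option real return: 1.147/1.0211 − 1 = 12.330%.
The second real return: 1.080/1.093 − 1 = -1.189%.
Difference: 12.330 − (-1.189) = 13.519 pp.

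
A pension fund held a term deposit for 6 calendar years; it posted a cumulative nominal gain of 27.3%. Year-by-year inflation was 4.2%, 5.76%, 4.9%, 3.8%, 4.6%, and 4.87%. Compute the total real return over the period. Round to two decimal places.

-3.29%

Cumulative inflation factor: 1.042 × 1.0576 × 1.049 × 1.038 × 1.046 × 1.0487 ≈ 1.31627.
Nominal growth factor: 1.27300. Real growth factor = 1.27300 / 1.31627 ≈ 0.96713.
Total real return ≈ -3.2873%.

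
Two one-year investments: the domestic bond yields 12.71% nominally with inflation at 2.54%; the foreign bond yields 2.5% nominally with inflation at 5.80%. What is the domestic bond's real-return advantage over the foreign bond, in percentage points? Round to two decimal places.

13.04

The domestic bond real return: 1.1271/1.0254 − 1 = 9.918%.
The foreign bond real return: 1.025/1.0580 − 1 = -3.119%.
Difference: 9.918 − (-3.119) = 13.037 pp.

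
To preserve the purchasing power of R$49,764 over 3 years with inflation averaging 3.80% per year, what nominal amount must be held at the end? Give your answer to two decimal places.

R$55,655.40

Cumulative price-level factor: (1+3.80%)^3 = 1.118386872.
The nominal amount required is R$49,764 scaled up by that factor.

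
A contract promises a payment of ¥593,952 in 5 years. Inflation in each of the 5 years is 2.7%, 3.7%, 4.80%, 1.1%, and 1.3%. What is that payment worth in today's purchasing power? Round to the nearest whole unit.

Price-level factor over 5 years: 1.027 × 1.037 × 1.0480 × 1.011 × 1.013 ≈ 1.1430654119.
Purchasing power today: ¥593,952 divided by that factor.

¥519,613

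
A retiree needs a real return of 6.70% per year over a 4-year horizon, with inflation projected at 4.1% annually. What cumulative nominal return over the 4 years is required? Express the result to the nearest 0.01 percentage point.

52.22%

Required annual nominal rate: (1+6.70%)(1+4.1%) − 1 = 11.0747%.
Cumulative over 4 years: (1 + 0.110747)^4 − 1 ≈ 0.52216.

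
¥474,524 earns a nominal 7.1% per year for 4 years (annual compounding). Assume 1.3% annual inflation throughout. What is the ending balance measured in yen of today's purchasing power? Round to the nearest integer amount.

Nominal value at maturity: ¥474,524 × (1 + 7.1%)^4 ≈ ¥624,333.
Price-level factor over 4 years: (1 + 1.3%)^4 ≈ 1.0530228166.
The maturity value deflated by that factor is the answer in today's purchasing power.

¥592,896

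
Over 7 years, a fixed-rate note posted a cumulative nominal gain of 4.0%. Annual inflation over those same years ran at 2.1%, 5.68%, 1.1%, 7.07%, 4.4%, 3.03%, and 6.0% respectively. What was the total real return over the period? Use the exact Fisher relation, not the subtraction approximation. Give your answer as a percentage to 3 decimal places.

-21.905%

Cumulative inflation factor: 1.021 × 1.0568 × 1.011 × 1.0707 × 1.044 × 1.0303 × 1.060 ≈ 1.33170.
Nominal growth factor: 1.04000. Real growth factor = 1.04000 / 1.33170 ≈ 0.78095.
Total real return ≈ -21.9045%.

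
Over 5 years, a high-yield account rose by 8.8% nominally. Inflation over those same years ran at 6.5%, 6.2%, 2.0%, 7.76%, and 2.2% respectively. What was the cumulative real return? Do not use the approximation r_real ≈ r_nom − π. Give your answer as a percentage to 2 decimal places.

Cumulative inflation factor: 1.065 × 1.062 × 1.020 × 1.0776 × 1.022 ≈ 1.27052.
Nominal growth factor: 1.08800. Real growth factor = 1.08800 / 1.27052 ≈ 0.85634.
Total real return ≈ -14.3660%.

-14.37%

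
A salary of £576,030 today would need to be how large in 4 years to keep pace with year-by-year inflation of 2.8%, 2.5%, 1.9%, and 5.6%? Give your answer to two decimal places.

Cumulative price-level factor: 1.028 × 1.025 × 1.019 × 1.056 = 1.1338486368.
Multiplying £576,030 by the price-level factor gives the future nominal sum.

£653,130.83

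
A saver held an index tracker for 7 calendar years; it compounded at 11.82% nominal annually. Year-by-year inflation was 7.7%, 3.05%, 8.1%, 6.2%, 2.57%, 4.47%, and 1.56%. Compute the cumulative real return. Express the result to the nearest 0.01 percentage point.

57.65%

Cumulative inflation factor: 1.077 × 1.0305 × 1.081 × 1.062 × 1.0257 × 1.0447 × 1.0156 ≈ 1.38659.
Nominal growth factor: 2.18593. Real growth factor = 2.18593 / 1.38659 ≈ 1.57648.
Total real return ≈ 57.6478%.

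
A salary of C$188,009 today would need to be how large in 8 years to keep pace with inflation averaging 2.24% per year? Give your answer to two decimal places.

Cumulative price-level factor: (1+2.24%)^8 ≈ 1.1938966305.
The nominal amount required is C$188,009 scaled up by that factor.

C$224,463.31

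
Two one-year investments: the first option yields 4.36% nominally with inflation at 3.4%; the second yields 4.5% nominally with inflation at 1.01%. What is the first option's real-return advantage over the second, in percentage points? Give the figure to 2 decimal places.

-2.53

The first option real return: 1.0436/1.034 − 1 = 0.928%.
The second real return: 1.045/1.0101 − 1 = 3.455%.
Difference: 0.928 − 3.455 = -2.527 pp.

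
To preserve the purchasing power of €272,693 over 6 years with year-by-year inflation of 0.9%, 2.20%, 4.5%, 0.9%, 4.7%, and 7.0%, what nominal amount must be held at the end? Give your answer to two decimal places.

€332,165.08

Cumulative price-level factor: 1.009 × 1.0220 × 1.045 × 1.009 × 1.047 × 1.070 ≈ 1.2180916835.
The nominal amount required is €272,693 scaled up by that factor.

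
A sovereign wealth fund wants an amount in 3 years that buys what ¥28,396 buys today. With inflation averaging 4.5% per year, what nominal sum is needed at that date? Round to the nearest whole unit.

¥32,405

Cumulative price-level factor: (1+4.5%)^3 = 1.141166125.
The nominal amount required is ¥28,396 scaled up by that factor.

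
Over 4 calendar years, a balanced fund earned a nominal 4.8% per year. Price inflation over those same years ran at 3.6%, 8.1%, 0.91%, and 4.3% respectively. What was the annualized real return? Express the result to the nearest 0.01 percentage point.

Cumulative inflation factor: 1.036 × 1.081 × 1.0091 × 1.043 ≈ 1.17870.
Nominal growth factor: 1.20627. Real growth factor = 1.20627 / 1.17870 ≈ 1.02339.
Annualized: 1.02339^(1/4) − 1 ≈ 0.00580.

0.58%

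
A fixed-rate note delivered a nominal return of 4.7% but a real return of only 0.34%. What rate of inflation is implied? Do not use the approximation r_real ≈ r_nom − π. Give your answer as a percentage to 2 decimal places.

From (1+r_nom) = (1+r_real)(1+π), we get 1+π = (1 + 4.7%)/(1 + 0.34%) = 1.047/1.0034 ≈ 1.04345.
So π ≈ 4.3452%.

4.35%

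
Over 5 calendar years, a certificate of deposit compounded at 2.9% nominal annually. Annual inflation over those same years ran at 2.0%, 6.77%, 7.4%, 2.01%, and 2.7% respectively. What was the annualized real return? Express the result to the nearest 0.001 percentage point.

Cumulative inflation factor: 1.020 × 1.0677 × 1.074 × 1.0201 × 1.027 ≈ 1.22537.
Nominal growth factor: 1.15366. Real growth factor = 1.15366 / 1.22537 ≈ 0.94148.
Annualized: 0.94148^(1/5) − 1 ≈ -0.01199.

-1.199%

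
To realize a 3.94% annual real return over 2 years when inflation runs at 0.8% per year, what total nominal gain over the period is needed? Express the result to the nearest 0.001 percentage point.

9.771%

Required annual nominal rate: (1+3.94%)(1+0.8%) − 1 = 4.77152%.
Cumulative over 2 years: (1 + 0.0477152)^2 − 1 ≈ 0.09771.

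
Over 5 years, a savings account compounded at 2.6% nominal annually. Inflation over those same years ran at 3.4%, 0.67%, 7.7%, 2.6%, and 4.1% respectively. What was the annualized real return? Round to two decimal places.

-1.03%

Cumulative inflation factor: 1.034 × 1.0067 × 1.077 × 1.026 × 1.041 ≈ 1.19739.
Nominal growth factor: 1.13694. Real growth factor = 1.13694 / 1.19739 ≈ 0.94952.
Annualized: 0.94952^(1/5) − 1 ≈ -0.01031.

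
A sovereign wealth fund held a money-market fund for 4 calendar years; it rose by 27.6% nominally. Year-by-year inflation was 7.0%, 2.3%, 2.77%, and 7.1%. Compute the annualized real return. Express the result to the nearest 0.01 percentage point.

Cumulative inflation factor: 1.070 × 1.023 × 1.0277 × 1.071 ≈ 1.20480.
Nominal growth factor: 1.27600. Real growth factor = 1.27600 / 1.20480 ≈ 1.05910.
Annualized: 1.05910^(1/4) − 1 ≈ 0.01446.

1.45%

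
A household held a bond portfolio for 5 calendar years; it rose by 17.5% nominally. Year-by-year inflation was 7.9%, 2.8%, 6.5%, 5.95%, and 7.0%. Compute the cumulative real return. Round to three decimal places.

Cumulative inflation factor: 1.079 × 1.028 × 1.065 × 1.0595 × 1.070 ≈ 1.33921.
Nominal growth factor: 1.17500. Real growth factor = 1.17500 / 1.33921 ≈ 0.87738.
Total real return ≈ -12.2618%.

-12.262%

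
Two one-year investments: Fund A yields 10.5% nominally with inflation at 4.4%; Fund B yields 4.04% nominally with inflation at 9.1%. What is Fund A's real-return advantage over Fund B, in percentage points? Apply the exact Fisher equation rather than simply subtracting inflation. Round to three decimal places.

Fund A real return: 1.105/1.044 − 1 = 5.8429%.
Fund B real return: 1.0404/1.091 − 1 = -4.6379%.
Difference: 5.8429 − (-4.6379) = 10.4808 pp.

10.481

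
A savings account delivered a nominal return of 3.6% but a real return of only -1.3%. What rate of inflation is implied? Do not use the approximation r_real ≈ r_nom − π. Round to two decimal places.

From (1+r_nom) = (1+r_real)(1+π), we get 1+π = (1 + 3.6%)/(1 − 1.3%) = 1.036/0.987 ≈ 1.04965.
So π ≈ 4.9645%.

4.96%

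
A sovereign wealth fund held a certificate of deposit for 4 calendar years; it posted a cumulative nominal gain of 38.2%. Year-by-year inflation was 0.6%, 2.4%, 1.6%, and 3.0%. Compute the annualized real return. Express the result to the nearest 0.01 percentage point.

Cumulative inflation factor: 1.006 × 1.024 × 1.016 × 1.030 ≈ 1.07803.
Nominal growth factor: 1.38200. Real growth factor = 1.38200 / 1.07803 ≈ 1.28197.
Annualized: 1.28197^(1/4) − 1 ≈ 0.06407.

6.41%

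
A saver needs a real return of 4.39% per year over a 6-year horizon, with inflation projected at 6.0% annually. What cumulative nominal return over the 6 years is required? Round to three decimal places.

83.564%

Required annual nominal rate: (1+4.39%)(1+6.0%) − 1 = 10.6534%.
Cumulative over 6 years: (1 + 0.106534)^6 − 1 ≈ 0.83564.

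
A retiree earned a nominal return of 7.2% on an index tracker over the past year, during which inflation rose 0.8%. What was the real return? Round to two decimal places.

Real return via the Fisher equation: (1 + 7.2%)/(1 + 0.8%) − 1 = 1.072/1.008 − 1 ≈ 0.06349.

6.35%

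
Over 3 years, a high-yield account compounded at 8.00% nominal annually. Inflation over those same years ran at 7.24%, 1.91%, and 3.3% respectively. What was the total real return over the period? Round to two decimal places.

Cumulative inflation factor: 1.0724 × 1.0191 × 1.033 ≈ 1.12895.
Nominal growth factor: 1.25971. Real growth factor = 1.25971 / 1.12895 ≈ 1.11583.
Total real return ≈ 11.5828%.

11.58%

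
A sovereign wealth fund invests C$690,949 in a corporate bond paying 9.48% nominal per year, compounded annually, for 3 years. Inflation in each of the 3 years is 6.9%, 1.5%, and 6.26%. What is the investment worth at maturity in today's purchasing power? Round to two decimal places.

C$786,387.86

Nominal value at maturity: C$690,949 × (1 + 9.48%)^3 ≈ C$906,672.32.
Price-level factor over 3 years: 1.069 × 1.015 × 1.0626 = 1.152958191.
The maturity value deflated by that factor is the answer in today's purchasing power.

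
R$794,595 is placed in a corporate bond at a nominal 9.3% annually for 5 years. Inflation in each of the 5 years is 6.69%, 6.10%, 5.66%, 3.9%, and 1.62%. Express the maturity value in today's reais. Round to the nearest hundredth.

R$981,526.87

Nominal value at maturity: R$794,595 × (1 + 9.3%)^5 ≈ R$1,239,500.30.
Price-level factor over 5 years: 1.0669 × 1.0610 × 1.0566 × 1.039 × 1.0162 ≈ 1.2628287002.
Dividing the nominal maturity value by the price-level factor gives the value in today's money.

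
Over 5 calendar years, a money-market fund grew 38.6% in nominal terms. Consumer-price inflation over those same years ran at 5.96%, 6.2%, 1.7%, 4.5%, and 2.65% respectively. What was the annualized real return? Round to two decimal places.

Cumulative inflation factor: 1.0596 × 1.062 × 1.017 × 1.045 × 1.0265 ≈ 1.22762.
Nominal growth factor: 1.38600. Real growth factor = 1.38600 / 1.22762 ≈ 1.12902.
Annualized: 1.12902^(1/5) − 1 ≈ 0.02457.

2.46%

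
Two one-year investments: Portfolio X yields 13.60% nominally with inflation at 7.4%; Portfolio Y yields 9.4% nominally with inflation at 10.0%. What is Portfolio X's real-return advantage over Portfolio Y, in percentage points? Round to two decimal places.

6.32

Portfolio X real return: 1.1360/1.074 − 1 = 5.773%.
Portfolio Y real return: 1.094/1.100 − 1 = -0.545%.
Difference: 5.773 − (-0.545) = 6.318 pp.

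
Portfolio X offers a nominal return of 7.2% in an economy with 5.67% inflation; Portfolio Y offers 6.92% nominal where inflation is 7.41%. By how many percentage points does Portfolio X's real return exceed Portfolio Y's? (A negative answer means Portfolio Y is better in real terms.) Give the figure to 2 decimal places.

Portfolio X real return: 1.072/1.0567 − 1 = 1.448%.
Portfolio Y real return: 1.0692/1.0741 − 1 = -0.456%.
Difference: 1.448 − (-0.456) = 1.904 pp.

1.90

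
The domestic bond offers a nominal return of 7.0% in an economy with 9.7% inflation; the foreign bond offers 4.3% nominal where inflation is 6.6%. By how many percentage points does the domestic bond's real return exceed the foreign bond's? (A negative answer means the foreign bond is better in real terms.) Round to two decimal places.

The domestic bond real return: 1.070/1.097 − 1 = -2.461%.
The foreign bond real return: 1.043/1.066 − 1 = -2.158%.
Difference: -2.461 − (-2.158) = -0.303 pp.

-0.30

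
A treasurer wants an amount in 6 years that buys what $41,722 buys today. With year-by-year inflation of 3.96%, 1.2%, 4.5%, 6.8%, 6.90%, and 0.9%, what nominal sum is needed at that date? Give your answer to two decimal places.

Cumulative price-level factor: 1.0396 × 1.012 × 1.045 × 1.068 × 1.0690 × 1.009 ≈ 1.2664941786.
Multiplying $41,722 by the price-level factor gives the future nominal sum.

$52,840.67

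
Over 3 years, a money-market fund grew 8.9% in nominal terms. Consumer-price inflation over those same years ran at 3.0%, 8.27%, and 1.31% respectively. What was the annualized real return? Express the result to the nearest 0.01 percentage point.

-1.22%

Cumulative inflation factor: 1.030 × 1.0827 × 1.0131 ≈ 1.12979.
Nominal growth factor: 1.08900. Real growth factor = 1.08900 / 1.12979 ≈ 0.96390.
Annualized: 0.96390^(1/3) − 1 ≈ -0.01218.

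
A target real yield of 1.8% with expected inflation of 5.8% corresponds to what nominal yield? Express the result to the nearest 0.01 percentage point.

By the Fisher equation, 1 + r_nom = (1 + 1.8%)(1 + 5.8%) = 1.018 × 1.058 = 1.077044.
So r_nom = 7.7044%.

7.70%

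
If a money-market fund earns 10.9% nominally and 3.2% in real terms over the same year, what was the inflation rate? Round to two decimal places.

From (1+r_nom) = (1+r_real)(1+π), we get 1+π = (1 + 10.9%)/(1 + 3.2%) = 1.109/1.032 ≈ 1.07461.
So π ≈ 7.4612%.

7.46%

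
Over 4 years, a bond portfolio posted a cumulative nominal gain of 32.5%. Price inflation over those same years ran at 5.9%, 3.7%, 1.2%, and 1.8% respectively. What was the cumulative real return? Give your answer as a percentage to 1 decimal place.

17.1%

Cumulative inflation factor: 1.059 × 1.037 × 1.012 × 1.018 ≈ 1.13137.
Nominal growth factor: 1.32500. Real growth factor = 1.32500 / 1.13137 ≈ 1.17115.
Total real return ≈ 17.1151%.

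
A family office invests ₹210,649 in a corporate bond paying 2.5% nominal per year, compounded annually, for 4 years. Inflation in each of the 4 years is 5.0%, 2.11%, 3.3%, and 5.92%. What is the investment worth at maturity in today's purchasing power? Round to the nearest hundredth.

₹198,207.00

Nominal value at maturity: ₹210,649 × (1 + 2.5%)^4 ≈ ₹232,517.08.
Price-level factor over 4 years: 1.050 × 1.0211 × 1.033 × 1.0592 ≈ 1.1731022530.
The maturity value deflated by that factor is the answer in today's purchasing power.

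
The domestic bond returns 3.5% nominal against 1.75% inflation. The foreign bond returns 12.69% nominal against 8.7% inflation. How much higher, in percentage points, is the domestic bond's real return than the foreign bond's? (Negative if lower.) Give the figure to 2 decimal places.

The domestic bond real return: 1.035/1.0175 − 1 = 1.720%.
The foreign bond real return: 1.1269/1.087 − 1 = 3.671%.
Difference: 1.720 − 3.671 = -1.951 pp.

-1.95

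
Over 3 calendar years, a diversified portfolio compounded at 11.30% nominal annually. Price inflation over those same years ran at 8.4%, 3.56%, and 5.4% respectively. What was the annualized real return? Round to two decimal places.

5.23%

Cumulative inflation factor: 1.084 × 1.0356 × 1.054 ≈ 1.18321.
Nominal growth factor: 1.37875. Real growth factor = 1.37875 / 1.18321 ≈ 1.16526.
Annualized: 1.16526^(1/3) − 1 ≈ 0.05230.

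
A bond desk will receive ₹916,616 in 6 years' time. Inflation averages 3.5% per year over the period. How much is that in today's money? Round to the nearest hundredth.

Price-level factor over 6 years: (1 + 3.5%)^6 ≈ 1.2292553263.
Purchasing power today: ₹916,616 divided by that factor.

₹745,667.71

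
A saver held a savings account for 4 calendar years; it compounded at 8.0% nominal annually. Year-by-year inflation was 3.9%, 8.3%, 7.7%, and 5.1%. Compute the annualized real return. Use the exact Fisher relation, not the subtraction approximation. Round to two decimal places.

Cumulative inflation factor: 1.039 × 1.083 × 1.077 × 1.051 ≈ 1.27369.
Nominal growth factor: 1.36049. Real growth factor = 1.36049 / 1.27369 ≈ 1.06815.
Annualized: 1.06815^(1/4) − 1 ≈ 0.01662.

1.66%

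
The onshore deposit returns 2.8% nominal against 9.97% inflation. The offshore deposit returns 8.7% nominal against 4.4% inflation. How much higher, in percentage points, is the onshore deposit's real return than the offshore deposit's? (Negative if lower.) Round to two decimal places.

The onshore deposit real return: 1.028/1.0997 − 1 = -6.520%.
The offshore deposit real return: 1.087/1.044 − 1 = 4.119%.
Difference: -6.520 − 4.119 = -10.639 pp.

-10.64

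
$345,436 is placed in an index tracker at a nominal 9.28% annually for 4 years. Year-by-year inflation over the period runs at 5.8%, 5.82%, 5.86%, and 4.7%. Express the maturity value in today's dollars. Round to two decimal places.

Nominal value at maturity: $345,436 × (1 + 9.28%)^4 ≈ $492,640.76.
Price-level factor over 4 years: 1.058 × 1.0582 × 1.0586 × 1.047 ≈ 1.2408863185.
The maturity value deflated by that factor is the answer in today's purchasing power.

$397,007.17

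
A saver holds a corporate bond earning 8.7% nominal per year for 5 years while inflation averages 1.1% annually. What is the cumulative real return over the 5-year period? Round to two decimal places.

The annual real rate is (1+8.7%)/(1+1.1%) − 1 = 7.5173%.
Compounded over 5 years: (1 + 0.075173)^5 − 1 ≈ 0.43679.

43.68%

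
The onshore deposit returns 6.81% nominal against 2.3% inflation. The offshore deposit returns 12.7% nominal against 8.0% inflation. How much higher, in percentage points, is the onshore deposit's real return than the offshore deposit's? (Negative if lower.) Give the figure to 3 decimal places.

0.057

The onshore deposit real return: 1.0681/1.023 − 1 = 4.4086%.
The offshore deposit real return: 1.127/1.080 − 1 = 4.3519%.
Difference: 4.4086 − 4.3519 = 0.0567 pp.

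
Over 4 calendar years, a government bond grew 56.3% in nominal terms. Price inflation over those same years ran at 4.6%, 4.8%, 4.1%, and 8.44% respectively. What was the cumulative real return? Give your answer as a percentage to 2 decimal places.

26.31%

Cumulative inflation factor: 1.046 × 1.048 × 1.041 × 1.0844 ≈ 1.23747.
Nominal growth factor: 1.56300. Real growth factor = 1.56300 / 1.23747 ≈ 1.26307.
Total real return ≈ 26.3065%.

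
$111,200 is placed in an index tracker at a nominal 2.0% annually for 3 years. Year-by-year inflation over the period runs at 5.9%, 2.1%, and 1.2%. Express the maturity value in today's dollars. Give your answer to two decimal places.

$107,845.76

Nominal value at maturity: $111,200 × (1 + 2.0%)^3 ≈ $118,006.33.
Price-level factor over 3 years: 1.059 × 1.021 × 1.012 = 1.094213868.
The maturity value deflated by that factor is the answer in today's purchasing power.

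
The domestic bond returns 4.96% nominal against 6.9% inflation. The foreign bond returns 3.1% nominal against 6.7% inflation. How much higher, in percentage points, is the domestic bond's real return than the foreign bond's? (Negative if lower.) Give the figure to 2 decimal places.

The domestic bond real return: 1.0496/1.069 − 1 = -1.815%.
The foreign bond real return: 1.031/1.067 − 1 = -3.374%.
Difference: -1.815 − (-3.374) = 1.559 pp.

1.56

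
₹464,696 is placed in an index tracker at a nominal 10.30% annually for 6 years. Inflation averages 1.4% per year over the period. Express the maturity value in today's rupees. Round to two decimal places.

Nominal value at maturity: ₹464,696 × (1 + 10.30%)^6 ≈ ₹836,800.65.
Price-level factor over 6 years: (1 + 1.4%)^6 ≈ 1.0869954595.
The maturity value deflated by that factor is the answer in today's purchasing power.

₹769,829.02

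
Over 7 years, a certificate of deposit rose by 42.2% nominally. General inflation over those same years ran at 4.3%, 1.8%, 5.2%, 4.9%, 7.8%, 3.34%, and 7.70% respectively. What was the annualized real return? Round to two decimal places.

Cumulative inflation factor: 1.043 × 1.018 × 1.052 × 1.049 × 1.078 × 1.0334 × 1.0770 ≈ 1.40581.
Nominal growth factor: 1.42200. Real growth factor = 1.42200 / 1.40581 ≈ 1.01152.
Annualized: 1.01152^(1/7) − 1 ≈ 0.00164.

0.16%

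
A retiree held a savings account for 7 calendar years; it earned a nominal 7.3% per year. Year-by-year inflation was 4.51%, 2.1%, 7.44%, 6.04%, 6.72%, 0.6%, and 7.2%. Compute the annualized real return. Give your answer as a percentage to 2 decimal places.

2.27%

Cumulative inflation factor: 1.0451 × 1.021 × 1.0744 × 1.0604 × 1.0672 × 1.006 × 1.072 ≈ 1.39913.
Nominal growth factor: 1.63756. Real growth factor = 1.63756 / 1.39913 ≈ 1.17042.
Annualized: 1.17042^(1/7) − 1 ≈ 0.02273.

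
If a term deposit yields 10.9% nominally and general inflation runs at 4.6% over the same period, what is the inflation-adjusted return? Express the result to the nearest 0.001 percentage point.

Real return via the Fisher equation: (1 + 10.9%)/(1 + 4.6%) − 1 = 1.109/1.046 − 1 ≈ 0.06023.

6.023%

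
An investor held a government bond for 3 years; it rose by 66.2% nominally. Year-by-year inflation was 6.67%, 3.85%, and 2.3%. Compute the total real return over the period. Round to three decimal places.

Cumulative inflation factor: 1.0667 × 1.0385 × 1.023 ≈ 1.13325.
Nominal growth factor: 1.66200. Real growth factor = 1.66200 / 1.13325 ≈ 1.46658.
Total real return ≈ 46.6583%.

46.658%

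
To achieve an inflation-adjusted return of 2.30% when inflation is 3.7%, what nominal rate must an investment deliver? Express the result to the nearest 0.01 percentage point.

By the Fisher equation, 1 + r_nom = (1 + 2.30%)(1 + 3.7%) = 1.0230 × 1.037 = 1.060851.
So r_nom = 6.0851%.

6.09%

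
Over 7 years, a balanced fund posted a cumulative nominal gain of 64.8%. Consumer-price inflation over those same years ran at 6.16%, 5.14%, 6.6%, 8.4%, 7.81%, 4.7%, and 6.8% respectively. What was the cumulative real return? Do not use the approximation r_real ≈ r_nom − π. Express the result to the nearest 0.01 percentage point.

5.99%

Cumulative inflation factor: 1.0616 × 1.0514 × 1.066 × 1.084 × 1.0781 × 1.047 × 1.068 ≈ 1.55486.
Nominal growth factor: 1.64800. Real growth factor = 1.64800 / 1.55486 ≈ 1.05990.
Total real return ≈ 5.9900%.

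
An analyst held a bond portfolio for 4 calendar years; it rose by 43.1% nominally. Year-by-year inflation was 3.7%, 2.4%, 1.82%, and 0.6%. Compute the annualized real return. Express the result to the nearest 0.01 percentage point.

7.10%

Cumulative inflation factor: 1.037 × 1.024 × 1.0182 × 1.006 ≈ 1.08770.
Nominal growth factor: 1.43100. Real growth factor = 1.43100 / 1.08770 ≈ 1.31562.
Annualized: 1.31562^(1/4) − 1 ≈ 0.07098.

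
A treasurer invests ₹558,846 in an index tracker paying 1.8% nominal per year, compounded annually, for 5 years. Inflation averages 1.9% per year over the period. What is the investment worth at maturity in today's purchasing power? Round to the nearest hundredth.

Nominal value at maturity: ₹558,846 × (1 + 1.8%)^5 ≈ ₹610,985.69.
Price-level factor over 5 years: (1 + 1.9%)^5 ≈ 1.0986792441.
Dividing the nominal maturity value by the price-level factor gives the value in today's money.

₹556,109.25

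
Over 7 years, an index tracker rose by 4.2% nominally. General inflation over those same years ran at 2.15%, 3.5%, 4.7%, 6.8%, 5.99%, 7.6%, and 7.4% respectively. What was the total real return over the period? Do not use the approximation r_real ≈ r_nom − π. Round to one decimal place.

-28.0%

Cumulative inflation factor: 1.0215 × 1.035 × 1.047 × 1.068 × 1.0599 × 1.076 × 1.074 ≈ 1.44803.
Nominal growth factor: 1.04200. Real growth factor = 1.04200 / 1.44803 ≈ 0.71960.
Total real return ≈ -28.0403%.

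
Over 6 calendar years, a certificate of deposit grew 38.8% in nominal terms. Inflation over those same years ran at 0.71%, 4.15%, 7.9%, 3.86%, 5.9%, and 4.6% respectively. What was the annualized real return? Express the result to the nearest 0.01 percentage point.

1.07%

Cumulative inflation factor: 1.0071 × 1.0415 × 1.079 × 1.0386 × 1.059 × 1.046 ≈ 1.30205.
Nominal growth factor: 1.38800. Real growth factor = 1.38800 / 1.30205 ≈ 1.06601.
Annualized: 1.06601^(1/6) − 1 ≈ 0.01071.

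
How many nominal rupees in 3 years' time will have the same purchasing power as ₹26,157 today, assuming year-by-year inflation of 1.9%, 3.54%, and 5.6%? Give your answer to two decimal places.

Cumulative price-level factor: 1.019 × 1.0354 × 1.056 = 1.1141566656.
Multiplying ₹26,157 by the price-level factor gives the future nominal sum.

₹29,143.00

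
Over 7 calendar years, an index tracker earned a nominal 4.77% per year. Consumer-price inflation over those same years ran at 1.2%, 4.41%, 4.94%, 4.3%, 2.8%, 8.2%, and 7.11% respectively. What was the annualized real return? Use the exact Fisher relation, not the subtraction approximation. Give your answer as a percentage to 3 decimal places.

Cumulative inflation factor: 1.012 × 1.0441 × 1.0494 × 1.043 × 1.028 × 1.082 × 1.0711 ≈ 1.37784.
Nominal growth factor: 1.38567. Real growth factor = 1.38567 / 1.37784 ≈ 1.00568.
Annualized: 1.00568^(1/7) − 1 ≈ 0.00081.

0.081%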